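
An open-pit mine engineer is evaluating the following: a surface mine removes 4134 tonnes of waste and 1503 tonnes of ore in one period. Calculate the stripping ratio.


2.7505

Stripping ratio = waste tonnage / ore tonnage
= 4134 / 1503
= 2.7505


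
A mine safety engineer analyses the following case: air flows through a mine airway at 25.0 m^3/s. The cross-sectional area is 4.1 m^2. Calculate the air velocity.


Velocity = flow rate / cross-sectional area
= 25.0 / 4.1
= 6.0976 m/s

6.0976 m/s


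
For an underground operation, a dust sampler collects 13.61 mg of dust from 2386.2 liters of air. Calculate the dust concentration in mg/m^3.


5.7036 mg/m^3

Convert liters to m^3: 1 m^3 = 1000 L
Concentration = mass / volume * 1000
= 13.61 / 2386.2 * 1000
= 0.005703629201 * 1000
= 5.7036 mg/m^3


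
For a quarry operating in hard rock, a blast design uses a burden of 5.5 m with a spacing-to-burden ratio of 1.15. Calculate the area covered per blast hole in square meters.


34.7875 m^2

First, find the spacing:
Spacing = burden * ratio = 5.5 * 1.15
= 6.325 m
Then, calculate the area:
Area = burden * spacing = 5.5 * 6.325
= 34.7875 m^2


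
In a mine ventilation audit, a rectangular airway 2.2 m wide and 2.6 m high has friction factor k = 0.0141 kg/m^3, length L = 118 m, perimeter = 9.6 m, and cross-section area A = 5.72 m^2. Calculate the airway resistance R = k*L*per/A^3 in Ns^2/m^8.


0.0853 Ns^2/m^8

Compute the numerator:
k * L * per = 0.0141 * 118 * 9.6
= 15.97248
Compute the denominator:
A^3 = 5.72^3 = 187.149248
Resistance:
R = 15.97248 / 187.149248
= 0.0853 Ns^2/m^8


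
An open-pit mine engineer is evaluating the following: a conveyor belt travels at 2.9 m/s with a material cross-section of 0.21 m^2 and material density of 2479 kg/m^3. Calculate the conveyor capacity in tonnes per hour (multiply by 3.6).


5434.9596 t/h

Volumetric flow = speed * area
= 2.9 * 0.21 = 0.609 m^3/s
Mass flow = volumetric * density
= 0.609 * 2479 = 1509.711 kg/s
Convert to t/h: multiply by 3.6
Capacity = 1509.711 * 3.6
= 5434.9596 t/h


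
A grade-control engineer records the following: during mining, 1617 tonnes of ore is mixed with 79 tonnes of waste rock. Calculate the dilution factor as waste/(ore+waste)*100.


4.658%

Total material = ore + waste
= 1617 + 79 = 1696 tonnes
Dilution = waste / total * 100
= 79 / 1696 * 100
= 0.04658018868 * 100
= 4.658%


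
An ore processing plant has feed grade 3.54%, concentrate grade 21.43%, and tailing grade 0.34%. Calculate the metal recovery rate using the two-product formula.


Using the two-product formula:
R = 100 * c * (f - t) / (f * (c - t))
Numerator = 100 * 21.43 * (3.54 - 0.34)
= 100 * 21.43 * 3.2
= 6857.6
Denominator = 3.54 * (21.43 - 0.34)
= 3.54 * 21.09
= 74.6586
R = 6857.6 / 74.6586
= 91.8528%

91.8528%


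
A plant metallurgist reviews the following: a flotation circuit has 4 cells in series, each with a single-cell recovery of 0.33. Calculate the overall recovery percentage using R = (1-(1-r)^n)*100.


Complement of single-cell recovery:
1 - r = 1 - 0.33 = 0.67
Raise to power n:
(1 - r)^4 = 0.67^4 = 0.20151121
Overall recovery:
R = (1 - 0.20151121) * 100
= 79.8489%

79.8489%


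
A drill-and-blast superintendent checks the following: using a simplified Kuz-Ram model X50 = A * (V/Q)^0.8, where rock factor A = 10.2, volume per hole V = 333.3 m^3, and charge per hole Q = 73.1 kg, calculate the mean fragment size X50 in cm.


34.3348 cm

Compute V/Q:
V/Q = 333.3 / 73.1 = 4.559507524
Raise to the power 0.8:
(V/Q)^0.8 = 4.559507524^0.8 = 3.366156856
Multiply by A:
X50 = 10.2 * 3.366156856
= 34.3348 cm


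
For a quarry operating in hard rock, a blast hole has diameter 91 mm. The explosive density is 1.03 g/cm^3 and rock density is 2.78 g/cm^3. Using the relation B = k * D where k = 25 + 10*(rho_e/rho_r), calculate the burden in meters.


First, compute k:
rho_e / rho_r = 1.03 / 2.78 = 0.3705035971
k = 25 + 10 * 0.3705035971 = 28.70503597
Then, compute burden:
B = k * D / 1000 = 28.70503597 * 91 / 1000
= 2612.158273 / 1000
= 2.6122 m

2.6122 m


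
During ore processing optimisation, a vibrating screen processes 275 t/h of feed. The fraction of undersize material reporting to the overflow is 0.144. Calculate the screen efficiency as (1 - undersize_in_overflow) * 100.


85.6%

Screen efficiency = (1 - fraction of undersize in overflow) * 100
= (1 - 0.144) * 100
= 0.856 * 100
= 85.6%


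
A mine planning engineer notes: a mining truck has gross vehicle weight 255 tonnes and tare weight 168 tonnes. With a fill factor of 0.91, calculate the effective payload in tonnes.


Maximum payload = gross - tare
= 255 - 168 = 87 tonnes
Effective payload = max payload * fill factor
= 87 * 0.91
= 79.17 tonnes

79.17 tonnes


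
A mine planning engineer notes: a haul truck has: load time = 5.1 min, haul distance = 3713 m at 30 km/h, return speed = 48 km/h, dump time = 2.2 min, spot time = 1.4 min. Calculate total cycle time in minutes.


Convert haul speed to m/min: 30 * 1000/60 = 500 m/min
Haul time = 3713 / 500 = 7.426 min
Convert return speed to m/min: 48 * 1000/60 = 800 m/min
Return time = 3713 / 800 = 4.64125 min
Total cycle time:
= 5.1 + 7.426 + 2.2 + 4.64125 + 1.4
= 20.7673 min

20.7673 min


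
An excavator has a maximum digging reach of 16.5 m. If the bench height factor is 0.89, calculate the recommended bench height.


Bench height = reach * factor
= 16.5 * 0.89
= 14.685 m

14.685 m


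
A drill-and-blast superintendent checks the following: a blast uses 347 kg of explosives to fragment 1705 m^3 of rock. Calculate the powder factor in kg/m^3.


0.2035 kg/m^3

Powder factor = explosive mass / rock volume
= 347 / 1705
= 0.2035 kg/m^3


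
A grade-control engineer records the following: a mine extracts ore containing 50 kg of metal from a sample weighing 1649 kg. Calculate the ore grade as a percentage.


3.0321%

Ore grade = (metal mass / ore mass) * 100
= (50 / 1649) * 100
= 0.03032140691 * 100
= 3.0321%


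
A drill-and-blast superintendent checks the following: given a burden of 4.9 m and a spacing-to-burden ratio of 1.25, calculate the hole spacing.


6.125 m

Spacing = burden * ratio
= 4.9 * 1.25
= 6.125 m


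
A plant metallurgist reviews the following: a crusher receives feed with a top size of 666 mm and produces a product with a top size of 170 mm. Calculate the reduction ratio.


3.9176

Reduction ratio = feed size / product size
= 666 / 170
= 3.9176


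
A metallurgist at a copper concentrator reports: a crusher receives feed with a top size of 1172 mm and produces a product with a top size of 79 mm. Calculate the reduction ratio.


Reduction ratio = feed size / product size
= 1172 / 79
= 14.8354

14.8354


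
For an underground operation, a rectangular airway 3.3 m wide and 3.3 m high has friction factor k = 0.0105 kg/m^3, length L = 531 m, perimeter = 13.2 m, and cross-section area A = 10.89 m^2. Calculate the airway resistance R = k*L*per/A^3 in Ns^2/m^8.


0.057 Ns^2/m^8

Compute the numerator:
k * L * per = 0.0105 * 531 * 13.2
= 73.5966
Compute the denominator:
A^3 = 10.89^3 = 1291.467969
Resistance:
R = 73.5966 / 1291.467969
= 0.057 Ns^2/m^8


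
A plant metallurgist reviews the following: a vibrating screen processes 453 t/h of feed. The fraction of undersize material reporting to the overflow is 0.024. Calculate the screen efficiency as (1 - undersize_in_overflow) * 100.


97.6%

Screen efficiency = (1 - fraction of undersize in overflow) * 100
= (1 - 0.024) * 100
= 0.976 * 100
= 97.6%


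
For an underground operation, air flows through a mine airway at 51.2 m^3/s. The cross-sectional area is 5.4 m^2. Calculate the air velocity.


Velocity = flow rate / cross-sectional area
= 51.2 / 5.4
= 9.4815 m/s

9.4815 m/s


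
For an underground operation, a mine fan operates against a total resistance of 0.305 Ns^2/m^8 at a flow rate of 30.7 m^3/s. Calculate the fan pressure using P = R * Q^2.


Compute Q^2:
Q^2 = 30.7^2 = 942.49
Compute pressure:
P = R * Q^2 = 0.305 * 942.49
= 287.4595 Pa

287.4595 Pa


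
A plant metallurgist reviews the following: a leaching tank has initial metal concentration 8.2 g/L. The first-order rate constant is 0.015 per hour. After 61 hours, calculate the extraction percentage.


59.9483%

Compute the exponent:
-k * t = -0.015 * 61 = -0.915
Remaining concentration:
C = 8.2 * exp(-0.915)
= 8.2 * 0.4005166261
= 3.284236334 g/L
Extracted = 8.2 - 3.284236334 = 4.915763666 g/L
Extraction % = 4.915763666 / 8.2 * 100
= 59.9483%


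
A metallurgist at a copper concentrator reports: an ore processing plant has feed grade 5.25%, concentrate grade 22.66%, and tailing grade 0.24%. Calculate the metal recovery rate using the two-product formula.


96.4501%

Using the two-product formula:
R = 100 * c * (f - t) / (f * (c - t))
Numerator = 100 * 22.66 * (5.25 - 0.24)
= 100 * 22.66 * 5.01
= 11352.66
Denominator = 5.25 * (22.66 - 0.24)
= 5.25 * 22.42
= 117.705
R = 11352.66 / 117.705
= 96.4501%


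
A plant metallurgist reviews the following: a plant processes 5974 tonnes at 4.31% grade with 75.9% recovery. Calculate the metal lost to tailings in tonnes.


Total metal in feed:
= 5974 * 4.31 / 100 = 257.4794 tonnes
Metal recovered:
= 257.4794 * 75.9 / 100 = 195.4268646 tonnes
Metal lost to tailings:
= 257.4794 - 195.4268646
= 62.0525 tonnes

62.0525 tonnes


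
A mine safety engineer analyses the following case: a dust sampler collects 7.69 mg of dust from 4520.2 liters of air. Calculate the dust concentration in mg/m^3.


1.7013 mg/m^3

Convert liters to m^3: 1 m^3 = 1000 L
Concentration = mass / volume * 1000
= 7.69 / 4520.2 * 1000
= 0.001701252157 * 1000
= 1.7013 mg/m^3


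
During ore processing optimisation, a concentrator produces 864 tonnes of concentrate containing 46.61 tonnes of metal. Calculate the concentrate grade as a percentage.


Grade = (metal in concentrate / concentrate mass) * 100
= (46.61 / 864) * 100
= 0.05394675926 * 100
= 5.3947%

5.3947%


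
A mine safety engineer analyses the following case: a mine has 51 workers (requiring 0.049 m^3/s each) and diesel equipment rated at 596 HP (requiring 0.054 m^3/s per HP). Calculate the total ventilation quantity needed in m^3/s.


34.683 m^3/s

Airflow for workers:
Q_people = 51 * 0.049 = 2.499 m^3/s
Airflow for diesel equipment:
Q_diesel = 596 * 0.054 = 32.184 m^3/s
Total ventilation:
Q_total = 2.499 + 32.184
= 34.683 m^3/s


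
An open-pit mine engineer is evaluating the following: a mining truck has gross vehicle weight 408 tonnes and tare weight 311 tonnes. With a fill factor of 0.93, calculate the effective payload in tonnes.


Maximum payload = gross - tare
= 408 - 311 = 97 tonnes
Effective payload = max payload * fill factor
= 97 * 0.93
= 90.21 tonnes

90.21 tonnes


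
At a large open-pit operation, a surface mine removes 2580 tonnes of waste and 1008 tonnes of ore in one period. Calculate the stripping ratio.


2.5595

Stripping ratio = waste tonnage / ore tonnage
= 2580 / 1008
= 2.5595


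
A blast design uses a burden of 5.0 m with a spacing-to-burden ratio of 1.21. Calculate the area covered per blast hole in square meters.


First, find the spacing:
Spacing = burden * ratio = 5.0 * 1.21
= 6.05 m
Then, calculate the area:
Area = burden * spacing = 5.0 * 6.05
= 30.25 m^2

30.25 m^2


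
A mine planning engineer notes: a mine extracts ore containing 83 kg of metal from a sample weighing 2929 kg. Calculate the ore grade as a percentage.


2.8337%

Ore grade = (metal mass / ore mass) * 100
= (83 / 2929) * 100
= 0.02833731649 * 100
= 2.8337%


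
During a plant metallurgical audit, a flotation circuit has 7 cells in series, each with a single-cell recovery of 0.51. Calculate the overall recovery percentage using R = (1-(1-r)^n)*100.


Complement of single-cell recovery:
1 - r = 1 - 0.51 = 0.49
Raise to power n:
(1 - r)^7 = 0.49^7 = 0.006782230728
Overall recovery:
R = (1 - 0.006782230728) * 100
= 99.3218%

99.3218%


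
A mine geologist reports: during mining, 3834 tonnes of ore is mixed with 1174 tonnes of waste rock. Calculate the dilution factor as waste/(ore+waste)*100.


23.4425%

Total material = ore + waste
= 3834 + 1174 = 5008 tonnes
Dilution = waste / total * 100
= 1174 / 5008 * 100
= 0.2344249201 * 100
= 23.4425%


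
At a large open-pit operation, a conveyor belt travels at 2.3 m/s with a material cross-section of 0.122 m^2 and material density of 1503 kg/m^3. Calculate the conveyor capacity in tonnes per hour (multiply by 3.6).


Volumetric flow = speed * area
= 2.3 * 0.122 = 0.2806 m^3/s
Mass flow = volumetric * density
= 0.2806 * 1503 = 421.7418 kg/s
Convert to t/h: multiply by 3.6
Capacity = 421.7418 * 3.6
= 1518.2705 t/h

1518.2705 t/h


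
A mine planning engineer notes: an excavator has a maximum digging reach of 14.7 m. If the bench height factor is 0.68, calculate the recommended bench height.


Bench height = reach * factor
= 14.7 * 0.68
= 9.996 m

9.996 m


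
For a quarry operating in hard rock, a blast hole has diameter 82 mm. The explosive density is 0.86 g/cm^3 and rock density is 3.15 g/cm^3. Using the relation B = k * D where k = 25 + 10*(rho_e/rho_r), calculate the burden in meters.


First, compute k:
rho_e / rho_r = 0.86 / 3.15 = 0.273015873
k = 25 + 10 * 0.273015873 = 27.73015873
Then, compute burden:
B = k * D / 1000 = 27.73015873 * 82 / 1000
= 2273.873016 / 1000
= 2.2739 m

2.2739 m


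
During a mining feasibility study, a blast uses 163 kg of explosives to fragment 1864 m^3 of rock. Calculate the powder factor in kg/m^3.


0.0874 kg/m^3

Powder factor = explosive mass / rock volume
= 163 / 1864
= 0.0874 kg/m^3


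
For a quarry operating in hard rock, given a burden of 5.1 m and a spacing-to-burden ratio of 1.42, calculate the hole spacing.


Spacing = burden * ratio
= 5.1 * 1.42
= 7.242 m

7.242 m


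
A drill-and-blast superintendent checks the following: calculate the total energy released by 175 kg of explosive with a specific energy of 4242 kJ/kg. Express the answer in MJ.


Energy = mass * specific_energy / 1000
= 175 * 4242 / 1000
= 742350 / 1000
= 742.35 MJ

742.35 MJ


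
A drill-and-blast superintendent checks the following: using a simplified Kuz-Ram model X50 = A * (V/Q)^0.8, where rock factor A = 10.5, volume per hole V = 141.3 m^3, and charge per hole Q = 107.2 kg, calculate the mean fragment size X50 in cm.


13.0963 cm

Compute V/Q:
V/Q = 141.3 / 107.2 = 1.318097015
Raise to the power 0.8:
(V/Q)^0.8 = 1.318097015^0.8 = 1.247262604
Multiply by A:
X50 = 10.5 * 1.247262604
= 13.0963 cm


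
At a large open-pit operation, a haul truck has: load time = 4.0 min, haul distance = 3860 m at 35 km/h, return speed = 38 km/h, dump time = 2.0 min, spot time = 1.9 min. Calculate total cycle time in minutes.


Convert haul speed to m/min: 35 * 1000/60 = 583.3333333 m/min
Haul time = 3860 / 583.3333333 = 6.617142857 min
Convert return speed to m/min: 38 * 1000/60 = 633.3333333 m/min
Return time = 3860 / 633.3333333 = 6.094736842 min
Total cycle time:
= 4.0 + 6.617142857 + 2.0 + 6.094736842 + 1.9
= 20.6119 min

20.6119 min


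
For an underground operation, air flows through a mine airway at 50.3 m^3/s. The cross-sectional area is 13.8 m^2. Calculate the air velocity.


Velocity = flow rate / cross-sectional area
= 50.3 / 13.8
= 3.6449 m/s

3.6449 m/s


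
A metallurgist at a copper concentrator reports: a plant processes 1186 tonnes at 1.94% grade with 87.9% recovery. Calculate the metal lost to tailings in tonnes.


2.784 tonnes

Total metal in feed:
= 1186 * 1.94 / 100 = 23.0084 tonnes
Metal recovered:
= 23.0084 * 87.9 / 100 = 20.2243836 tonnes
Metal lost to tailings:
= 23.0084 - 20.2243836
= 2.784 tonnes


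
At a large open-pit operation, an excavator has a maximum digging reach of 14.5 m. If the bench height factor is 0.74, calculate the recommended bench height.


Bench height = reach * factor
= 14.5 * 0.74
= 10.73 m

10.73 m


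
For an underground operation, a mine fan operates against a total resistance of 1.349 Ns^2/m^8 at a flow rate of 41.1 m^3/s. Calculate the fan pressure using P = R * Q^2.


2278.7443 Pa

Compute Q^2:
Q^2 = 41.1^2 = 1689.21
Compute pressure:
P = R * Q^2 = 1.349 * 1689.21
= 2278.7443 Pa


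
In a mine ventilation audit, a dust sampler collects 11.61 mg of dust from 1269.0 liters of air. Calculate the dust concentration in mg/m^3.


Convert liters to m^3: 1 m^3 = 1000 L
Concentration = mass / volume * 1000
= 11.61 / 1269.0 * 1000
= 0.00914893617 * 1000
= 9.1489 mg/m^3

9.1489 mg/m^3


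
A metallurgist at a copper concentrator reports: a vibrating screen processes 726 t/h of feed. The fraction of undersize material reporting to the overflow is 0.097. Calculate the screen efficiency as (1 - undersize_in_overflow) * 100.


Screen efficiency = (1 - fraction of undersize in overflow) * 100
= (1 - 0.097) * 100
= 0.903 * 100
= 90.3%

90.3%


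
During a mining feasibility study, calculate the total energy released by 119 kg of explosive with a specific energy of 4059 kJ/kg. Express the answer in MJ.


483.021 MJ

Energy = mass * specific_energy / 1000
= 119 * 4059 / 1000
= 483021 / 1000
= 483.021 MJ


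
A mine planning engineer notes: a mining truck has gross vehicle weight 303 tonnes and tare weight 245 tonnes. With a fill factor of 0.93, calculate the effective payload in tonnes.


Maximum payload = gross - tare
= 303 - 245 = 58 tonnes
Effective payload = max payload * fill factor
= 58 * 0.93
= 53.94 tonnes

53.94 tonnes


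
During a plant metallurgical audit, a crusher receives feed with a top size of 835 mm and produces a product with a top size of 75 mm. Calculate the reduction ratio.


11.1333

Reduction ratio = feed size / product size
= 835 / 75
= 11.1333


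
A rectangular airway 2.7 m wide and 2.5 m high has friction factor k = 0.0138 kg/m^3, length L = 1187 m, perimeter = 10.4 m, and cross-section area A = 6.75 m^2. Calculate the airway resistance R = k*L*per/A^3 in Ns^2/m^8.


0.5539 Ns^2/m^8

Compute the numerator:
k * L * per = 0.0138 * 1187 * 10.4
= 170.35824
Compute the denominator:
A^3 = 6.75^3 = 307.546875
Resistance:
R = 170.35824 / 307.546875
= 0.5539 Ns^2/m^8


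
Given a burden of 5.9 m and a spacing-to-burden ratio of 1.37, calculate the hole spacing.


Spacing = burden * ratio
= 5.9 * 1.37
= 8.083 m

8.083 m


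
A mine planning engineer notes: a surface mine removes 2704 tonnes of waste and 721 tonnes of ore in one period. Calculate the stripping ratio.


Stripping ratio = waste tonnage / ore tonnage
= 2704 / 721
= 3.7503

3.7503


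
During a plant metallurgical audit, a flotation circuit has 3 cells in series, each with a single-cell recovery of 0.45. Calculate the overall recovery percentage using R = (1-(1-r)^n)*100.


83.3625%

Complement of single-cell recovery:
1 - r = 1 - 0.45 = 0.55
Raise to power n:
(1 - r)^3 = 0.55^3 = 0.166375
Overall recovery:
R = (1 - 0.166375) * 100
= 83.3625%


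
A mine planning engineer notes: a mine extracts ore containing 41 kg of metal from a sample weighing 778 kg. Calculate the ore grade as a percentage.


5.2699%

Ore grade = (metal mass / ore mass) * 100
= (41 / 778) * 100
= 0.05269922879 * 100
= 5.2699%


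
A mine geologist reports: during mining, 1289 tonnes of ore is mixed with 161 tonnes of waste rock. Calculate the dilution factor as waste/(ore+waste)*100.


11.1034%

Total material = ore + waste
= 1289 + 161 = 1450 tonnes
Dilution = waste / total * 100
= 161 / 1450 * 100
= 0.1110344828 * 100
= 11.1034%


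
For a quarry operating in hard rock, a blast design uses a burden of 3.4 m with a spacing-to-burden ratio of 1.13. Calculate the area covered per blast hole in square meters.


First, find the spacing:
Spacing = burden * ratio = 3.4 * 1.13
= 3.842 m
Then, calculate the area:
Area = burden * spacing = 3.4 * 3.842
= 13.0628 m^2

13.0628 m^2


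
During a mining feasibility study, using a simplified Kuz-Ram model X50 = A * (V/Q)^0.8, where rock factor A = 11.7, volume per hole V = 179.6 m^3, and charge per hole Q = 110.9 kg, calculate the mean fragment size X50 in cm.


17.2062 cm

Compute V/Q:
V/Q = 179.6 / 110.9 = 1.619477006
Raise to the power 0.8:
(V/Q)^0.8 = 1.619477006^0.8 = 1.470617836
Multiply by A:
X50 = 11.7 * 1.470617836
= 17.2062 cm


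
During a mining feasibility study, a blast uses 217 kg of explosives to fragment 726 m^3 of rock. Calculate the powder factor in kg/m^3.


0.2989 kg/m^3

Powder factor = explosive mass / rock volume
= 217 / 726
= 0.2989 kg/m^3


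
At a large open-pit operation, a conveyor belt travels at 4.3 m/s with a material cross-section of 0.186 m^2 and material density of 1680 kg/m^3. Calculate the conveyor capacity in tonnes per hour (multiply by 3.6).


Volumetric flow = speed * area
= 4.3 * 0.186 = 0.7998 m^3/s
Mass flow = volumetric * density
= 0.7998 * 1680 = 1343.664 kg/s
Convert to t/h: multiply by 3.6
Capacity = 1343.664 * 3.6
= 4837.1904 t/h

4837.1904 t/h


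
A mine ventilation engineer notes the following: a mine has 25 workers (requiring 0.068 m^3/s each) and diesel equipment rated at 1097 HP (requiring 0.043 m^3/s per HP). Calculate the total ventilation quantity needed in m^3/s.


Airflow for workers:
Q_people = 25 * 0.068 = 1.7 m^3/s
Airflow for diesel equipment:
Q_diesel = 1097 * 0.043 = 47.171 m^3/s
Total ventilation:
Q_total = 1.7 + 47.171
= 48.871 m^3/s

48.871 m^3/s


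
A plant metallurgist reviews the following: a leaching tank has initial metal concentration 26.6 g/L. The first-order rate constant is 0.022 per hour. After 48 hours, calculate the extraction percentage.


Compute the exponent:
-k * t = -0.022 * 48 = -1.056
Remaining concentration:
C = 26.6 * exp(-1.056)
= 26.6 * 0.3478444089
= 9.252661277 g/L
Extracted = 26.6 - 9.252661277 = 17.34733872 g/L
Extraction % = 17.34733872 / 26.6 * 100
= 65.2156%

65.2156%


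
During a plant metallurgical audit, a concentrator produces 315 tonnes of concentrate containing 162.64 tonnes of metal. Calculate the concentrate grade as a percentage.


51.6317%

Grade = (metal in concentrate / concentrate mass) * 100
= (162.64 / 315) * 100
= 0.5163174603 * 100
= 51.6317%


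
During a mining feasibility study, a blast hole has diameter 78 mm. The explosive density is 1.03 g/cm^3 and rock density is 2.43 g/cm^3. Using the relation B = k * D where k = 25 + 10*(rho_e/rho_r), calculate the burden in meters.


2.2806 m

First, compute k:
rho_e / rho_r = 1.03 / 2.43 = 0.4238683128
k = 25 + 10 * 0.4238683128 = 29.23868313
Then, compute burden:
B = k * D / 1000 = 29.23868313 * 78 / 1000
= 2280.617284 / 1000
= 2.2806 m


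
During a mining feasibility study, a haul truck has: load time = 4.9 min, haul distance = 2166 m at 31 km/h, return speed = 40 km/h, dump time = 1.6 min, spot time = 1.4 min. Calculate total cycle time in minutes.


Convert haul speed to m/min: 31 * 1000/60 = 516.6666667 m/min
Haul time = 2166 / 516.6666667 = 4.192258065 min
Convert return speed to m/min: 40 * 1000/60 = 666.6666667 m/min
Return time = 2166 / 666.6666667 = 3.249 min
Total cycle time:
= 4.9 + 4.192258065 + 1.6 + 3.249 + 1.4
= 15.3413 min

15.3413 min


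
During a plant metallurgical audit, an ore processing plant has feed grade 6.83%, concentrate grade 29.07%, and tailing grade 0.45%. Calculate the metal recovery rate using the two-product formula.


Using the two-product formula:
R = 100 * c * (f - t) / (f * (c - t))
Numerator = 100 * 29.07 * (6.83 - 0.45)
= 100 * 29.07 * 6.38
= 18546.66
Denominator = 6.83 * (29.07 - 0.45)
= 6.83 * 28.62
= 195.4746
R = 18546.66 / 195.4746
= 94.8802%

94.8802%


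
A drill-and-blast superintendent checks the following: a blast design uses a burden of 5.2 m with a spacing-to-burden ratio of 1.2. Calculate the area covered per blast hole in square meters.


32.448 m^2

First, find the spacing:
Spacing = burden * ratio = 5.2 * 1.2
= 6.24 m
Then, calculate the area:
Area = burden * spacing = 5.2 * 6.24
= 32.448 m^2


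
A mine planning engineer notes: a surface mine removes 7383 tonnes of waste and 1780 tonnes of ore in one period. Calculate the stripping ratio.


4.1478

Stripping ratio = waste tonnage / ore tonnage
= 7383 / 1780
= 4.1478


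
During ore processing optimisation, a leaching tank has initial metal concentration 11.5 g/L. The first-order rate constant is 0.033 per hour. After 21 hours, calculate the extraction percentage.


49.9926%

Compute the exponent:
-k * t = -0.033 * 21 = -0.693
Remaining concentration:
C = 11.5 * exp(-0.693)
= 11.5 * 0.5000735957
= 5.750846351 g/L
Extracted = 11.5 - 5.750846351 = 5.749153649 g/L
Extraction % = 5.749153649 / 11.5 * 100
= 49.9926%


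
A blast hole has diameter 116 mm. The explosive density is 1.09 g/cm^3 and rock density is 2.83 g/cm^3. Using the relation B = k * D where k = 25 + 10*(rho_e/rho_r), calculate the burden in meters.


First, compute k:
rho_e / rho_r = 1.09 / 2.83 = 0.3851590106
k = 25 + 10 * 0.3851590106 = 28.85159011
Then, compute burden:
B = k * D / 1000 = 28.85159011 * 116 / 1000
= 3346.784452 / 1000
= 3.3468 m

3.3468 m


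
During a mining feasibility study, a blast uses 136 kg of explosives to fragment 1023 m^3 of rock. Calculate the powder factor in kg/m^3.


Powder factor = explosive mass / rock volume
= 136 / 1023
= 0.1329 kg/m^3

0.1329 kg/m^3


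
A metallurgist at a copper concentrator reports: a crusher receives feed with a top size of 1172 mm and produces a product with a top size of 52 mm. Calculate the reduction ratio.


22.5385

Reduction ratio = feed size / product size
= 1172 / 52
= 22.5385


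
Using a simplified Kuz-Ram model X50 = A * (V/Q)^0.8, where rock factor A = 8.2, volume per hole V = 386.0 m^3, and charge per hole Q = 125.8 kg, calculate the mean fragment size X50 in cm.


20.1066 cm

Compute V/Q:
V/Q = 386.0 / 125.8 = 3.06836248
Raise to the power 0.8:
(V/Q)^0.8 = 3.06836248^0.8 = 2.452027468
Multiply by A:
X50 = 8.2 * 2.452027468
= 20.1066 cm


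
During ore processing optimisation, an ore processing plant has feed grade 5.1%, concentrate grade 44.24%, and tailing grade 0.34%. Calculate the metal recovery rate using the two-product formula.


Using the two-product formula:
R = 100 * c * (f - t) / (f * (c - t))
Numerator = 100 * 44.24 * (5.1 - 0.34)
= 100 * 44.24 * 4.76
= 21058.24
Denominator = 5.1 * (44.24 - 0.34)
= 5.1 * 43.9
= 223.89
R = 21058.24 / 223.89
= 94.0562%

94.0562%


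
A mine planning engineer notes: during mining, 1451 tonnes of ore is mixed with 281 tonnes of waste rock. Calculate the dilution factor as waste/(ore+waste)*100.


Total material = ore + waste
= 1451 + 281 = 1732 tonnes
Dilution = waste / total * 100
= 281 / 1732 * 100
= 0.1622401848 * 100
= 16.224%

16.224%


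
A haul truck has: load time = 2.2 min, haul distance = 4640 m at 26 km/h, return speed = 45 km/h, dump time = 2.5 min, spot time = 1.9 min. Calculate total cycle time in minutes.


23.4944 min

Convert haul speed to m/min: 26 * 1000/60 = 433.3333333 m/min
Haul time = 4640 / 433.3333333 = 10.70769231 min
Convert return speed to m/min: 45 * 1000/60 = 750 m/min
Return time = 4640 / 750 = 6.186666667 min
Total cycle time:
= 2.2 + 10.70769231 + 2.5 + 6.186666667 + 1.9
= 23.4944 min


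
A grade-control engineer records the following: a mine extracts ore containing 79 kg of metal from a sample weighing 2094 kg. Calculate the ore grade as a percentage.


Ore grade = (metal mass / ore mass) * 100
= (79 / 2094) * 100
= 0.03772683859 * 100
= 3.7727%

3.7727%


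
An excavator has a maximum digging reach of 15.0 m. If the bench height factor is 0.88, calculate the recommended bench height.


Bench height = reach * factor
= 15.0 * 0.88
= 13.2 m

13.2 m


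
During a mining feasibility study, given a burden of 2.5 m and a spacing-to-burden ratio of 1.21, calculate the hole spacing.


3.025 m

Spacing = burden * ratio
= 2.5 * 1.21
= 3.025 m


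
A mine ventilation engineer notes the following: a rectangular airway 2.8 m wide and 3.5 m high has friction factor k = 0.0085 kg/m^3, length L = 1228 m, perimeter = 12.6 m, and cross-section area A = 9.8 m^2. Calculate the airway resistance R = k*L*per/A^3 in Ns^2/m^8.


0.1397 Ns^2/m^8

Compute the numerator:
k * L * per = 0.0085 * 1228 * 12.6
= 131.5188
Compute the denominator:
A^3 = 9.8^3 = 941.192
Resistance:
R = 131.5188 / 941.192
= 0.1397 Ns^2/m^8


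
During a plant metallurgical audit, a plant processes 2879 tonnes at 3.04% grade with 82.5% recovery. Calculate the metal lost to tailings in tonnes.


Total metal in feed:
= 2879 * 3.04 / 100 = 87.5216 tonnes
Metal recovered:
= 87.5216 * 82.5 / 100 = 72.20532 tonnes
Metal lost to tailings:
= 87.5216 - 72.20532
= 15.3163 tonnes

15.3163 tonnes


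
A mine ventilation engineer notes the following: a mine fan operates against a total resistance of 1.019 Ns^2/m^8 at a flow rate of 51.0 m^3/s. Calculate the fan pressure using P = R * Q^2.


2650.419 Pa

Compute Q^2:
Q^2 = 51.0^2 = 2601.0
Compute pressure:
P = R * Q^2 = 1.019 * 2601.0
= 2650.419 Pa


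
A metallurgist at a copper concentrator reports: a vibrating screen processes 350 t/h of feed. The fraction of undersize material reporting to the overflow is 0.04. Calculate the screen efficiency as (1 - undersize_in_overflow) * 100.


Screen efficiency = (1 - fraction of undersize in overflow) * 100
= (1 - 0.04) * 100
= 0.96 * 100
= 96.0%

96.0%


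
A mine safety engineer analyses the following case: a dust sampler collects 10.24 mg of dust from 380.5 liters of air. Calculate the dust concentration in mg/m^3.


Convert liters to m^3: 1 m^3 = 1000 L
Concentration = mass / volume * 1000
= 10.24 / 380.5 * 1000
= 0.02691195795 * 1000
= 26.912 mg/m^3

26.912 mg/m^3


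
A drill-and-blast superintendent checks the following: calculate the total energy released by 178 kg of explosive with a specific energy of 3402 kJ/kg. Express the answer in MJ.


605.556 MJ

Energy = mass * specific_energy / 1000
= 178 * 3402 / 1000
= 605556 / 1000
= 605.556 MJ


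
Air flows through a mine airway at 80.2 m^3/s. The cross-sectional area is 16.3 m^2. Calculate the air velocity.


4.9202 m/s

Velocity = flow rate / cross-sectional area
= 80.2 / 16.3
= 4.9202 m/s


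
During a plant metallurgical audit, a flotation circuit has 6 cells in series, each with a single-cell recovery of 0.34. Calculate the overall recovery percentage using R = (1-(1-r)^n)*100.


91.7346%

Complement of single-cell recovery:
1 - r = 1 - 0.34 = 0.66
Raise to power n:
(1 - r)^6 = 0.66^6 = 0.08265395002
Overall recovery:
R = (1 - 0.08265395002) * 100
= 91.7346%


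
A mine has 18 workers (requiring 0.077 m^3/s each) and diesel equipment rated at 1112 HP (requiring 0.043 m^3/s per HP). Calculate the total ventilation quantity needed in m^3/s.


Airflow for workers:
Q_people = 18 * 0.077 = 1.386 m^3/s
Airflow for diesel equipment:
Q_diesel = 1112 * 0.043 = 47.816 m^3/s
Total ventilation:
Q_total = 1.386 + 47.816
= 49.202 m^3/s

49.202 m^3/s


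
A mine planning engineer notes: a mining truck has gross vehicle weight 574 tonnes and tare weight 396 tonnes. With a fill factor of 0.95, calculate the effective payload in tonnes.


Maximum payload = gross - tare
= 574 - 396 = 178 tonnes
Effective payload = max payload * fill factor
= 178 * 0.95
= 169.1 tonnes

169.1 tonnes


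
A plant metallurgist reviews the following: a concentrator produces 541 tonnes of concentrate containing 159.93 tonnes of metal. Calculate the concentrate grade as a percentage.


29.5619%

Grade = (metal in concentrate / concentrate mass) * 100
= (159.93 / 541) * 100
= 0.2956192237 * 100
= 29.5619%


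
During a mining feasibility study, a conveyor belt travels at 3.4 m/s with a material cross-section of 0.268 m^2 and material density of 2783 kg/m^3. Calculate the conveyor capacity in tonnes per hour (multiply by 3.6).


Volumetric flow = speed * area
= 3.4 * 0.268 = 0.9112 m^3/s
Mass flow = volumetric * density
= 0.9112 * 2783 = 2535.8696 kg/s
Convert to t/h: multiply by 3.6
Capacity = 2535.8696 * 3.6
= 9129.1306 t/h

9129.1306 t/h


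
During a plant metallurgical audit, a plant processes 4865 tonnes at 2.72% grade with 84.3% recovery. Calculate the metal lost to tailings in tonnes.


20.7755 tonnes

Total metal in feed:
= 4865 * 2.72 / 100 = 132.328 tonnes
Metal recovered:
= 132.328 * 84.3 / 100 = 111.552504 tonnes
Metal lost to tailings:
= 132.328 - 111.552504
= 20.7755 tonnes


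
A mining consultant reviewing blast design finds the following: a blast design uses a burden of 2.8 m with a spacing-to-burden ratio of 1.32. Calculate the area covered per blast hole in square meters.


First, find the spacing:
Spacing = burden * ratio = 2.8 * 1.32
= 3.696 m
Then, calculate the area:
Area = burden * spacing = 2.8 * 3.696
= 10.3488 m^2

10.3488 m^2


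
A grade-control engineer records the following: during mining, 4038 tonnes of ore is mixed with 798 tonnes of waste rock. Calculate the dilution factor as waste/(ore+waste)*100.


Total material = ore + waste
= 4038 + 798 = 4836 tonnes
Dilution = waste / total * 100
= 798 / 4836 * 100
= 0.1650124069 * 100
= 16.5012%

16.5012%


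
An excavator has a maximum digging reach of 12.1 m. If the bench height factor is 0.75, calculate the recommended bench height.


9.075 m

Bench height = reach * factor
= 12.1 * 0.75
= 9.075 m


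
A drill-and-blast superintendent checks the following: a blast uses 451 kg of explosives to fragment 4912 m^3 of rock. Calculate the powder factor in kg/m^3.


0.0918 kg/m^3

Powder factor = explosive mass / rock volume
= 451 / 4912
= 0.0918 kg/m^3


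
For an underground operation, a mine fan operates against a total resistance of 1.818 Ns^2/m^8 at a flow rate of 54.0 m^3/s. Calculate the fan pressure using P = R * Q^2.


5301.288 Pa

Compute Q^2:
Q^2 = 54.0^2 = 2916.0
Compute pressure:
P = R * Q^2 = 1.818 * 2916.0
= 5301.288 Pa


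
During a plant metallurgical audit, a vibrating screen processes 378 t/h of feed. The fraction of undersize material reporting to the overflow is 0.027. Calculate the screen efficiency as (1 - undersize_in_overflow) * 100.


97.3%

Screen efficiency = (1 - fraction of undersize in overflow) * 100
= (1 - 0.027) * 100
= 0.973 * 100
= 97.3%


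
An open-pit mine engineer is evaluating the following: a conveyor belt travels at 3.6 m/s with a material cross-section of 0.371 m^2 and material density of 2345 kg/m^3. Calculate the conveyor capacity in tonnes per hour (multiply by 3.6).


Volumetric flow = speed * area
= 3.6 * 0.371 = 1.3356 m^3/s
Mass flow = volumetric * density
= 1.3356 * 2345 = 3131.982 kg/s
Convert to t/h: multiply by 3.6
Capacity = 3131.982 * 3.6
= 11275.1352 t/h

11275.1352 t/h


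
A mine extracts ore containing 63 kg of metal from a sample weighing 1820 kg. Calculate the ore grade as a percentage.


3.4615%

Ore grade = (metal mass / ore mass) * 100
= (63 / 1820) * 100
= 0.03461538462 * 100
= 3.4615%


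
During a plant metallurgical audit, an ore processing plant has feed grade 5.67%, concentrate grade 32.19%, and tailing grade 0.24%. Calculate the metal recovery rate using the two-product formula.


96.4866%

Using the two-product formula:
R = 100 * c * (f - t) / (f * (c - t))
Numerator = 100 * 32.19 * (5.67 - 0.24)
= 100 * 32.19 * 5.43
= 17479.17
Denominator = 5.67 * (32.19 - 0.24)
= 5.67 * 31.95
= 181.1565
R = 17479.17 / 181.1565
= 96.4866%


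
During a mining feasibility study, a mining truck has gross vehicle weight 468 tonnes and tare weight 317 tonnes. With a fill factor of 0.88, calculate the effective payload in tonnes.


Maximum payload = gross - tare
= 468 - 317 = 151 tonnes
Effective payload = max payload * fill factor
= 151 * 0.88
= 132.88 tonnes

132.88 tonnes


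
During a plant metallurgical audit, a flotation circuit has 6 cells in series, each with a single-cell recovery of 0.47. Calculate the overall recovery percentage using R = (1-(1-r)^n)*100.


Complement of single-cell recovery:
1 - r = 1 - 0.47 = 0.53
Raise to power n:
(1 - r)^6 = 0.53^6 = 0.02216436113
Overall recovery:
R = (1 - 0.02216436113) * 100
= 97.7836%

97.7836%


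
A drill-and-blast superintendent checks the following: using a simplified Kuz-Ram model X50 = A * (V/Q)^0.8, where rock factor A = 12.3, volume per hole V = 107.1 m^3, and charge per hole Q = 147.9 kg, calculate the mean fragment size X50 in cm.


9.5008 cm

Compute V/Q:
V/Q = 107.1 / 147.9 = 0.724137931
Raise to the power 0.8:
(V/Q)^0.8 = 0.724137931^0.8 = 0.7724262733
Multiply by A:
X50 = 12.3 * 0.7724262733
= 9.5008 cm


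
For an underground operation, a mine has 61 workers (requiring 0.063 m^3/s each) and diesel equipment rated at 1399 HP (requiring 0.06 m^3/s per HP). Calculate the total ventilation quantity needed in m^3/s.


Airflow for workers:
Q_people = 61 * 0.063 = 3.843 m^3/s
Airflow for diesel equipment:
Q_diesel = 1399 * 0.06 = 83.94 m^3/s
Total ventilation:
Q_total = 3.843 + 83.94
= 87.783 m^3/s

87.783 m^3/s


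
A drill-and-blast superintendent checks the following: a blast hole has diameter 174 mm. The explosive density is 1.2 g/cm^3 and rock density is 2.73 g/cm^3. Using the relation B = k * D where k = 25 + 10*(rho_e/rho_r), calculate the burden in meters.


5.1148 m

First, compute k:
rho_e / rho_r = 1.2 / 2.73 = 0.4395604396
k = 25 + 10 * 0.4395604396 = 29.3956044
Then, compute burden:
B = k * D / 1000 = 29.3956044 * 174 / 1000
= 5114.835165 / 1000
= 5.1148 m


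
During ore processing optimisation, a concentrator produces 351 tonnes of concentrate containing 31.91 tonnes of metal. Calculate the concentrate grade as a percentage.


9.0912%

Grade = (metal in concentrate / concentrate mass) * 100
= (31.91 / 351) * 100
= 0.09091168091 * 100
= 9.0912%


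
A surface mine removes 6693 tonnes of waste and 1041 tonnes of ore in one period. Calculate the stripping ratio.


Stripping ratio = waste tonnage / ore tonnage
= 6693 / 1041
= 6.4294

6.4294


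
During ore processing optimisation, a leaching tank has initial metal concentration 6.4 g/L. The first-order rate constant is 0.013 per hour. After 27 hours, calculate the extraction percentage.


29.6016%

Compute the exponent:
-k * t = -0.013 * 27 = -0.351
Remaining concentration:
C = 6.4 * exp(-0.351)
= 6.4 * 0.7039837539
= 4.505496025 g/L
Extracted = 6.4 - 4.505496025 = 1.894503975 g/L
Extraction % = 1.894503975 / 6.4 * 100
= 29.6016%


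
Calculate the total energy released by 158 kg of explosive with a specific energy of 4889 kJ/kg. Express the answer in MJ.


772.462 MJ

Energy = mass * specific_energy / 1000
= 158 * 4889 / 1000
= 772462 / 1000
= 772.462 MJ


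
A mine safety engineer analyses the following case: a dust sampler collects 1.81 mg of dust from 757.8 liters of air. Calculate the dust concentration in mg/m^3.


Convert liters to m^3: 1 m^3 = 1000 L
Concentration = mass / volume * 1000
= 1.81 / 757.8 * 1000
= 0.002388493006 * 1000
= 2.3885 mg/m^3

2.3885 mg/m^3


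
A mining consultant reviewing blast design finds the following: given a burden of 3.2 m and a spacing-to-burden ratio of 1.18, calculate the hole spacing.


Spacing = burden * ratio
= 3.2 * 1.18
= 3.776 m

3.776 m


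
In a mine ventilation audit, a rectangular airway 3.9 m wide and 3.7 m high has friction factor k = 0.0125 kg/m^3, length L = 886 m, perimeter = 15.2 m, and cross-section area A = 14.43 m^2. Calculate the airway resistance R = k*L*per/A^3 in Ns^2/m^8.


Compute the numerator:
k * L * per = 0.0125 * 886 * 15.2
= 168.34
Compute the denominator:
A^3 = 14.43^3 = 3004.685307
Resistance:
R = 168.34 / 3004.685307
= 0.056 Ns^2/m^8

0.056 Ns^2/m^8


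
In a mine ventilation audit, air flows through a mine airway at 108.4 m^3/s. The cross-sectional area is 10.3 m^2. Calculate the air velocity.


10.5243 m/s

Velocity = flow rate / cross-sectional area
= 108.4 / 10.3
= 10.5243 m/s
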